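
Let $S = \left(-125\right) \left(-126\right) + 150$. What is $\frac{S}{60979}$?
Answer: $\frac{15900}{60979} \approx 0.26075$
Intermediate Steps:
$S = 15900$ ($S = 15750 + 150 = 15900$)
$\frac{S}{60979} = \frac{15900}{60979}$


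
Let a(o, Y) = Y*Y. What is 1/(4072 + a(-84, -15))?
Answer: 1/4297 ≈ 0.00023272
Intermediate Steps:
a(o, Y) = Y²
1/(4072 + a(-84, -15)) = 1/(4072 + (-15)²) = 1/(4072 + 225) = 1/4297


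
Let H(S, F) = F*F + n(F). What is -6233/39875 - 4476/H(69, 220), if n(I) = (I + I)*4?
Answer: -744133/3030500 ≈ -0.24555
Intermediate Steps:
n(I) = 8*I (n(I) = (2*I)*4 = 8*I)
H(S, F) = F**2 + 8*F (H(S, F) = F*F + 8*F = F**2 + 8*F)
-6233/39875 - 4476/H(69, 220) = -6233/39875 - 4476*1/(220*(8 + 220)) = -6233*1/39875 - 4476/(220*228) = -6233/39875 - 4476/50160 = -6233/39875 - 4476*1/50160 = -6233/39875 - 373/4180 = -744133/3030500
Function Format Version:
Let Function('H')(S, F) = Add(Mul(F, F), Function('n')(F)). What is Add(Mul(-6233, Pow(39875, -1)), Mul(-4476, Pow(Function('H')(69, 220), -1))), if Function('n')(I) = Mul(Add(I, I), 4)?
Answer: Rational(-744133, 3030500) ≈ -0.24555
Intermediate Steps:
Function('n')(I) = Mul(8, I) (Function('n')(I) = Mul(Mul(2, I), 4) = Mul(8, I))
Function('H')(S, F) = Add(Pow(F, 2), Mul(8, F)) (Function('H')(S, F) = Add(Mul(F, F), Mul(8, F)) = Add(Pow(F, 2), Mul(8, F)))
Add(Mul(-6233, Pow(39875, -1)), Mul(-4476, Pow(Function('H')(69, 220), -1))) = Add(Mul(-6233, Pow(39875, -1)), Mul(-4476, Pow(Mul(220, Add(8, 220)), -1))) = Add(Mul(-6233, Rational(1, 39875)), Mul(-4476, Pow(Mul(220, 228), -1))) = Add(Rational(-6233, 39875), Mul(-4476, Pow(50160, -1))) = Add(Rational(-6233, 39875), Mul(-4476, Rational(1, 50160))) = Add(Rational(-6233, 39875), Rational(-373, 4180)) = Rational(-744133, 3030500)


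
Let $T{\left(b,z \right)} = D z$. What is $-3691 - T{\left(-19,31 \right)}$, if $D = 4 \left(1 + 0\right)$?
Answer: $-3815$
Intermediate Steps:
$D = 4$ ($D = 4 \cdot 1 = 4$)
$T{\left(b,z \right)} = 4 z$
$-3691 - T{\left(-19,31 \right)} = -3691 - 4 \cdot 31 = -3691 - 124 = -3815$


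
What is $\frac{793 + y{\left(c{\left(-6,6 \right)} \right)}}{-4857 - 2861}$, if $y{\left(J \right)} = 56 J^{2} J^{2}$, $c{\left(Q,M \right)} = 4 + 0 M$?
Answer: $- \frac{15129}{7718} \approx -1.9602$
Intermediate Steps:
$c{\left(Q,M \right)} = 4$ ($c{\left(Q,M \right)} = 4 + 0 = 4$)
$y{\left(J \right)} = 56 J^{4}$
$\frac{793 + y{\left(c{\left(-6,6 \right)} \right)}}{-4857 - 2861} = \frac{793 + 56 \cdot 4^{4}}{-4857 - 2861} = \frac{793 + 56 \cdot 256}{-7718} = \left(793 + 14336\right) \left(- \frac{1}{7718}\right) = 15129 \left(- \frac{1}{7718}\right) = - \frac{15129}{7718}$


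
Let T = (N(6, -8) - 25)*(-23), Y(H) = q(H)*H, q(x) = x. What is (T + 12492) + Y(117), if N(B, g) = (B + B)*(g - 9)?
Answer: 31448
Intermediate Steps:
N(B, g) = 2*B*(-9 + g) (N(B, g) = (2*B)*(-9 + g) = 2*B*(-9 + g))
Y(H) = H**2 (Y(H) = H*H = H**2)
T = 5267 (T = (2*6*(-9 - 8) - 25)*(-23) = (2*6*(-17) - 25)*(-23) = (-204 - 25)*(-23) = -229*(-23) = 5267)
(T + 12492) + Y(117) = (5267 + 12492) + 117**2 = 17759 + 13689 = 31448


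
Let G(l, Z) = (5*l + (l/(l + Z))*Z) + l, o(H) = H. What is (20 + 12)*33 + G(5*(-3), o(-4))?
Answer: 18294/19 ≈ 962.84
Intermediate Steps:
G(l, Z) = 6*l + Z*l/(Z + l) (G(l, Z) = (5*l + (l/(Z + l))*Z) + l = (5*l + Z*l/(Z + l)) + l = 6*l + Z*l/(Z + l))
(20 + 12)*33 + G(5*(-3), o(-4)) = (20 + 12)*33 + (5*(-3))*(6*(5*(-3)) + 7*(-4))/(-4 + 5*(-3)) = 32*33 - 15*(6*(-15) - 28)/(-4 - 15) = 1056 - 15*(-90 - 28)/(-19) = 1056 - 15*(-1/19)*(-118) = 1056 - 1770/19 = 18294/19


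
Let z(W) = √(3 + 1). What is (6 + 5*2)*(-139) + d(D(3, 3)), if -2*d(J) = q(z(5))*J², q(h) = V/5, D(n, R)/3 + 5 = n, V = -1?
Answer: -11102/5 ≈ -2220.4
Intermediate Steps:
z(W) = 2 (z(W) = √4 = 2)
D(n, R) = -15 + 3*n
q(h) = -⅕ (q(h) = -1/5 = -1*⅕ = -⅕)
d(J) = J²/10 (d(J) = -(-1)*J²/10 = J²/10)
(6 + 5*2)*(-139) + d(D(3, 3)) = (6 + 5*2)*(-139) + (-15 + 3*3)²/10 = (6 + 10)*(-139) + (-15 + 9)²/10 = 16*(-139) + (⅒)*(-6)² = -2224 + (⅒)*36 = -2224 + 18/5 = -11102/5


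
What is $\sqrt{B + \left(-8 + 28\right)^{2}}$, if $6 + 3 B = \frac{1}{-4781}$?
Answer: $\frac{\sqrt{81877201959}}{14343} \approx 19.95$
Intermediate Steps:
$B = - \frac{28687}{14343}$ ($B = -2 + \frac{1}{3 \left(-4781\right)} = -2 + \frac{1}{3} \left(- \frac{1}{4781}\right) = -2 - \frac{1}{14343} = - \frac{28687}{14343} \approx -2.0001$)
$\sqrt{B + \left(-8 + 28\right)^{2}} = \sqrt{- \frac{28687}{14343} + \left(-8 + 28\right)^{2}} = \sqrt{- \frac{28687}{14343} + 20^{2}} = \sqrt{- \frac{28687}{14343} + 400} = \sqrt{\frac{5708513}{14343}} = \frac{\sqrt{81877201959}}{14343}$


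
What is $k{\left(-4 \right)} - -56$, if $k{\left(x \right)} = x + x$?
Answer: $48$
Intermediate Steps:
$k{\left(x \right)} = 2 x$
$k{\left(-4 \right)} - -56 = 2 \left(-4\right) - -56 = -8 + 56 = 48$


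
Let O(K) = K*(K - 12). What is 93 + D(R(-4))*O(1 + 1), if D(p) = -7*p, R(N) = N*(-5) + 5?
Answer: 3593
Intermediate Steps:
O(K) = K*(-12 + K)
R(N) = 5 - 5*N (R(N) = -5*N + 5 = 5 - 5*N)
93 + D(R(-4))*O(1 + 1) = 93 + (-7*(5 - 5*(-4)))*((1 + 1)*(-12 + (1 + 1))) = 93 + (-7*(5 + 20))*(2*(-12 + 2)) = 93 + (-7*25)*(2*(-10)) = 93 - 175*(-20) = 93 + 3500 = 3593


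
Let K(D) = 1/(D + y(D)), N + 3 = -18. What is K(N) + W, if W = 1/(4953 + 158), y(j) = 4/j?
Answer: -106886/2274395 ≈ -0.046995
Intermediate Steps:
N = -21 (N = -3 - 18 = -21)
K(D) = 1/(D + 4/D)
W = 1/5111 ≈ 0.00019566
K(N) + W = -21/(4 + (-21)²) + 1/5111 = -21/(4 + 441) + 1/5111 = -21/445 + 1/5111 = -106886/2274395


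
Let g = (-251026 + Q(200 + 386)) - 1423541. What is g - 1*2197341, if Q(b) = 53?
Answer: -3871855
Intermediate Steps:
g = -1674514 (g = (-251026 + 53) - 1423541 = -250973 - 1423541 = -1674514)
g - 1*2197341 = -1674514 - 1*2197341 = -1674514 - 2197341 = -3871855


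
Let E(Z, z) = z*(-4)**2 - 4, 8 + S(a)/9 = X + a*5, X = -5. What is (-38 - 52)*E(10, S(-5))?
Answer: 492840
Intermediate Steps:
S(a) = -117 + 45*a (S(a) = -72 + 9*(-5 + a*5) = -72 + 9*(-5 + 5*a) = -72 + (-45 + 45*a) = -117 + 45*a)
E(Z, z) = -4 + 16*z (E(Z, z) = z*16 - 4 = 16*z - 4 = -4 + 16*z)
(-38 - 52)*E(10, S(-5)) = (-38 - 52)*(-4 + 16*(-117 + 45*(-5))) = -90*(-4 + 16*(-117 - 225)) = -90*(-4 + 16*(-342)) = -90*(-4 - 5472) = -90*(-5476) = 492840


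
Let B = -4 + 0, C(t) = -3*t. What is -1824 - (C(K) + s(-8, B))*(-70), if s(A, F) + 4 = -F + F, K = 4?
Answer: -2944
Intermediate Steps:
B = -4
s(A, F) = -4 (s(A, F) = -4 + (-F + F) = -4 + 0 = -4)
-1824 - (C(K) + s(-8, B))*(-70) = -1824 - (-3*4 - 4)*(-70) = -1824 - (-12 - 4)*(-70) = -1824 - (-16)*(-70) = -1824 - 1*1120 = -1824 - 1120 = -2944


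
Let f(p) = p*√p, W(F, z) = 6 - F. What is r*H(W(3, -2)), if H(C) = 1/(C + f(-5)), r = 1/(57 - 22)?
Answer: 3/4690 + I*√5/938 ≈ 0.00063966 + 0.0023839*I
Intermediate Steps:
r = 1/35 ≈ 0.028571
f(p) = p^(3/2)
H(C) = 1/(C - 5*I*√5) (H(C) = 1/(C + (-5)^(3/2)) = 1/(C - 5*I*√5))
r*H(W(3, -2)) = 1/(35*((6 - 1*3) - 5*I*√5)) = 1/(35*((6 - 3) - 5*I*√5)) = 1/(35*(3 - 5*I*√5))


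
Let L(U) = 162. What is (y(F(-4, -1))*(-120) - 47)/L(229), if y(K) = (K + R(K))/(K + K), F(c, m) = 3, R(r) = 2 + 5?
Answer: -247/162 ≈ -1.5247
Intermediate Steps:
R(r) = 7
y(K) = (7 + K)/(2*K) (y(K) = (K + 7)/(K + K) = (7 + K)/((2*K)) = (7 + K)*(1/(2*K)) = (7 + K)/(2*K))
(y(F(-4, -1))*(-120) - 47)/L(229) = (((½)*(7 + 3)/3)*(-120) - 47)/162 = (((½)*(⅓)*10)*(-120) - 47)*(1/162) = ((5/3)*(-120) - 47)*(1/162) = (-200 - 47)*(1/162) = -247*1/162 = -247/162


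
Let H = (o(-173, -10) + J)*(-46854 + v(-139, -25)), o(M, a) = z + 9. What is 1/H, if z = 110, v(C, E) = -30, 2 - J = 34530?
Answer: 1/1613231556 ≈ 6.1987e-10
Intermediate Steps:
J = -34528 (J = 2 - 1*34530 = 2 - 34530 = -34528)
o(M, a) = 119 (o(M, a) = 110 + 9 = 119)
H = 1613231556 (H = (119 - 34528)*(-46854 - 30) = -34409*(-46884) = 1613231556)
1/H = 1/1613231556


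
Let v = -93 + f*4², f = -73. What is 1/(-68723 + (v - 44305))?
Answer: -1/114289 ≈ -8.7497e-6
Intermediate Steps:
v = -1261 (v = -93 - 73*4² = -93 - 73*16 = -93 - 1168 = -1261)
1/(-68723 + (v - 44305)) = 1/(-68723 + (-1261 - 44305)) = 1/(-68723 - 45566) = 1/(-114289) = -1/114289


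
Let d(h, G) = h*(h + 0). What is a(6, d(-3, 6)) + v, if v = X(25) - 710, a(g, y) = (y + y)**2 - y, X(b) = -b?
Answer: -420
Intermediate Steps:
d(h, G) = h**2 (d(h, G) = h*h = h**2)
a(g, y) = -y + 4*y**2 (a(g, y) = (2*y)**2 - y = 4*y**2 - y = -y + 4*y**2)
v = -735 (v = -1*25 - 710 = -25 - 710 = -735)
a(6, d(-3, 6)) + v = (-3)**2*(-1 + 4*(-3)**2) - 735 = 9*(-1 + 4*9) - 735 = 9*(-1 + 36) - 735 = 9*35 - 735 = 315 - 735 = -420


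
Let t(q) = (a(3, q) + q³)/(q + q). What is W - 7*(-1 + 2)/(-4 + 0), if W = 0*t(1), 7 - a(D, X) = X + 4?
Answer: 7/4 ≈ 1.7500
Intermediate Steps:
a(D, X) = 3 - X (a(D, X) = 7 - (X + 4) = 7 - (4 + X) = 7 + (-4 - X) = 3 - X)
t(q) = (3 + q³ - q)/(2*q) (t(q) = ((3 - q) + q³)/(q + q) = (3 + q³ - q)/((2*q)) = (3 + q³ - q)*(1/(2*q)) = (3 + q³ - q)/(2*q))
W = 0 (W = 0*((½)*(3 + 1³ - 1*1)/1) = 0*((½)*1*(3 + 1 - 1)) = 0*((½)*1*3) = 0*(3/2) = 0)
W - 7*(-1 + 2)/(-4 + 0) = 0 - 7*(-1 + 2)/(-4 + 0) = 0 - 7/(-4) = 0 - 7*(-1)/4 = 0 - 7*(-¼) = 0 + 7/4 = 7/4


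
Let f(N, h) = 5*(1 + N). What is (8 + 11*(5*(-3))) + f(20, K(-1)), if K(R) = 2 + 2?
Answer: -52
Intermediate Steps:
K(R) = 4
f(N, h) = 5 + 5*N
(8 + 11*(5*(-3))) + f(20, K(-1)) = (8 + 11*(5*(-3))) + (5 + 5*20) = (8 + 11*(-15)) + (5 + 100) = (8 - 165) + 105 = -157 + 105 = -52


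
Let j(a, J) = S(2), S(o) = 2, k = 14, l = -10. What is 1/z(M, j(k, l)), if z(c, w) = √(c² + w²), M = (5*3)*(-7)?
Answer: √11029/11029 ≈ 0.0095221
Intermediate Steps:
j(a, J) = 2
M = -105 (M = 15*(-7) = -105)
1/z(M, j(k, l)) = 1/(√((-105)² + 2²)) = 1/(√(11025 + 4)) = 1/(√11029) = √11029/11029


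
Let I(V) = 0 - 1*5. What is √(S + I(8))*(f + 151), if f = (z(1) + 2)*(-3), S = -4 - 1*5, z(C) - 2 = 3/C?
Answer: 130*I*√14 ≈ 486.42*I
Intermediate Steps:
z(C) = 2 + 3/C
S = -9 (S = -4 - 5 = -9)
I(V) = -5 (I(V) = 0 - 5 = -5)
f = -21 (f = ((2 + 3/1) + 2)*(-3) = ((2 + 3*1) + 2)*(-3) = ((2 + 3) + 2)*(-3) = (5 + 2)*(-3) = 7*(-3) = -21)
√(S + I(8))*(f + 151) = √(-9 - 5)*(-21 + 151) = √(-14)*130 = (I*√14)*130 = 130*I*√14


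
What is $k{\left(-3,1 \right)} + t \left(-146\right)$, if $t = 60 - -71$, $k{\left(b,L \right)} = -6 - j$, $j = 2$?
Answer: $-19134$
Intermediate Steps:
$k{\left(b,L \right)} = -8$ ($k{\left(b,L \right)} = -6 - 2 = -8$)
$t = 131$ ($t = 60 + 71 = 131$)
$k{\left(-3,1 \right)} + t \left(-146\right) = -8 + 131 \left(-146\right) = -8 - 19126 = -19134$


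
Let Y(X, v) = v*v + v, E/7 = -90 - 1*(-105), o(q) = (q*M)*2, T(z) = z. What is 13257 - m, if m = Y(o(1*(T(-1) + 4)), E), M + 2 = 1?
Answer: 2127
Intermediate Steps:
M = -1 (M = -2 + 1 = -1)
o(q) = -2*q (o(q) = (q*(-1))*2 = -q*2 = -2*q)
E = 105 (E = 7*(-90 - 1*(-105)) = 7*(-90 + 105) = 7*15 = 105)
Y(X, v) = v + v² (Y(X, v) = v² + v = v + v²)
m = 11130 (m = 105*(1 + 105) = 105*106 = 11130)
13257 - m = 13257 - 1*11130 = 13257 - 11130 = 2127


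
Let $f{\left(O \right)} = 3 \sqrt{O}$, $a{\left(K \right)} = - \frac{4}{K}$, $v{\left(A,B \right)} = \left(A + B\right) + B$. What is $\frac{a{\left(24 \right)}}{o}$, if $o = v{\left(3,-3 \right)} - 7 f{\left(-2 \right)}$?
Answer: $\frac{1}{1782} - \frac{7 i \sqrt{2}}{1782} \approx 0.00056117 - 0.0055553 i$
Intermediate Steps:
$v{\left(A,B \right)} = A + 2 B$
$o = -3 - 21 i \sqrt{2}$ ($o = \left(3 + 2 \left(-3\right)\right) - 7 \cdot 3 \sqrt{-2} = \left(3 - 6\right) - 7 \cdot 3 i \sqrt{2} = -3 - 7 \cdot 3 i \sqrt{2} = -3 - 21 i \sqrt{2} \approx -3.0 - 29.698 i$)
$\frac{a{\left(24 \right)}}{o} = \frac{\left(-4\right) \frac{1}{24}}{-3 - 21 i \sqrt{2}} = - \frac{1}{6 \left(-3 - 21 i \sqrt{2}\right)}$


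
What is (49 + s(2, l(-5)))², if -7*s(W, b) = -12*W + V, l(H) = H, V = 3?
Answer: 2704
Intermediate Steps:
s(W, b) = -3/7 + 12*W/7 (s(W, b) = -(-12*W + 3)/7 = -(3 - 12*W)/7 = -3/7 + 12*W/7)
(49 + s(2, l(-5)))² = (49 + (-3/7 + (12/7)*2))² = (49 + (-3/7 + 24/7))² = (49 + 3)² = 52² = 2704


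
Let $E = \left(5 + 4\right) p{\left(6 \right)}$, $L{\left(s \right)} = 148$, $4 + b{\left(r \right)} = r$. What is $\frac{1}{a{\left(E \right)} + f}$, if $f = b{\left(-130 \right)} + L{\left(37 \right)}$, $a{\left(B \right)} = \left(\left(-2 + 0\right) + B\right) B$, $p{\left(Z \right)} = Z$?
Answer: $\frac{1}{2822} \approx 0.00035436$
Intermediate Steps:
$b{\left(r \right)} = -4 + r$
$E = 54$ ($E = \left(5 + 4\right) 6 = 9 \cdot 6 = 54$)
$a{\left(B \right)} = B \left(-2 + B\right)$ ($a{\left(B \right)} = \left(-2 + B\right) B = B \left(-2 + B\right)$)
$f = 14$ ($f = \left(-4 - 130\right) + 148 = -134 + 148 = 14$)
$\frac{1}{a{\left(E \right)} + f} = \frac{1}{54 \left(-2 + 54\right) + 14} = \frac{1}{54 \cdot 52 + 14} = \frac{1}{2808 + 14} = \frac{1}{2822}$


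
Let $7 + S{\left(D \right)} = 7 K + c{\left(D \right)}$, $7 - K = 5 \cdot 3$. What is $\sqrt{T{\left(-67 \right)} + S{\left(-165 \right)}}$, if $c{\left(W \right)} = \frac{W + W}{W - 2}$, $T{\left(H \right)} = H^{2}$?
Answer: $\frac{4 \sqrt{7718239}}{167} \approx 66.543$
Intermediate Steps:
$c{\left(W \right)} = \frac{2 W}{-2 + W}$
$K = -8$ ($K = 7 - 5 \cdot 3 = 7 - 15 = -8$)
$S{\left(D \right)} = -63 + \frac{2 D}{-2 + D}$ ($S{\left(D \right)} = -7 + \left(7 \left(-8\right) + \frac{2 D}{-2 + D}\right) = -7 + \left(-56 + \frac{2 D}{-2 + D}\right) = -63 + \frac{2 D}{-2 + D}$)
$\sqrt{T{\left(-67 \right)} + S{\left(-165 \right)}} = \sqrt{\left(-67\right)^{2} + \frac{126 - -10065}{-2 - 165}} = \sqrt{4489 + \frac{126 + 10065}{-167}} = \sqrt{4489 - \frac{10191}{167}} = \sqrt{\frac{739472}{167}} = \frac{4 \sqrt{7718239}}{167}$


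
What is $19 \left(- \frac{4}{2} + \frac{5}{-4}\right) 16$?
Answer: $-988$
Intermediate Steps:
$19 \left(- \frac{4}{2} + \frac{5}{-4}\right) 16 = 19 \left(\left(-4\right) \frac{1}{2} + 5 \left(- \frac{1}{4}\right)\right) 16 = 19 \left(-2 - \frac{5}{4}\right) 16 = 19 \left(- \frac{13}{4}\right) 16 = \left(- \frac{247}{4}\right) 16 = -988$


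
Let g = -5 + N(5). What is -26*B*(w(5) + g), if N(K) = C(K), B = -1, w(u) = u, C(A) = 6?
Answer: 156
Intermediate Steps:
N(K) = 6
g = 1 (g = -5 + 6 = 1)
-26*B*(w(5) + g) = -(-26)*(5 + 1) = -(-26)*6 = -26*(-6) = 156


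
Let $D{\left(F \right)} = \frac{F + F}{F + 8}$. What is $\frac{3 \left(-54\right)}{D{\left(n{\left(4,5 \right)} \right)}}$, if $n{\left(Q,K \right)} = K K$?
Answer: $- \frac{2673}{25} \approx -106.92$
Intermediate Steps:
$n{\left(Q,K \right)} = K^{2}$
$D{\left(F \right)} = \frac{2 F}{8 + F}$
$\frac{3 \left(-54\right)}{D{\left(n{\left(4,5 \right)} \right)}} = \frac{3 \left(-54\right)}{2 \cdot 5^{2} \frac{1}{8 + 5^{2}}} = - \frac{162}{2 \cdot 25 \frac{1}{8 + 25}} = - \frac{162}{2 \cdot 25 \cdot \frac{1}{33}} = - \frac{162}{\frac{50}{33}} = \left(-162\right) \frac{33}{50} = - \frac{2673}{25}$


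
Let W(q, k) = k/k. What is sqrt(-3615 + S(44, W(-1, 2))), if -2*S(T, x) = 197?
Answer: I*sqrt(14854)/2 ≈ 60.938*I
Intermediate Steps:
W(q, k) = 1
S(T, x) = -197/2 (S(T, x) = -1/2*197 = -197/2)
sqrt(-3615 + S(44, W(-1, 2))) = sqrt(-3615 - 197/2) = sqrt(-7427/2) = I*sqrt(14854)/2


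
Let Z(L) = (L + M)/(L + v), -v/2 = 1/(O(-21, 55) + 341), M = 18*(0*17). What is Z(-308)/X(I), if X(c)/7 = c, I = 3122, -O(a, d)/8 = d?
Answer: 1089/23797445 ≈ 4.5761e-5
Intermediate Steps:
O(a, d) = -8*d
M = 0 (M = 18*0 = 0)
v = 2/99 (v = -2/(-8*55 + 341) = -2/(-440 + 341) = -2/(-99) = -2*(-1/99) = 2/99 ≈ 0.020202)
X(c) = 7*c
Z(L) = L/(2/99 + L) (Z(L) = (L + 0)/(L + 2/99) = L/(2/99 + L))
Z(-308)/X(I) = (99*(-308)/(2 + 99*(-308)))/((7*3122)) = (99*(-308)/(2 - 30492))/21854 = (99*(-308)/(-30490))*(1/21854) = (99*(-308)*(-1/30490))*(1/21854) = (15246/15245)*(1/21854) = 1089/23797445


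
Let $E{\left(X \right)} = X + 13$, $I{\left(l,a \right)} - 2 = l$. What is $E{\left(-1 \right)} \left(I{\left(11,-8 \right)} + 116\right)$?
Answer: $1548$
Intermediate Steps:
$I{\left(l,a \right)} = 2 + l$
$E{\left(X \right)} = 13 + X$
$E{\left(-1 \right)} \left(I{\left(11,-8 \right)} + 116\right) = \left(13 - 1\right) \left(\left(2 + 11\right) + 116\right) = 12 \left(13 + 116\right) = 12 \cdot 129 = 1548$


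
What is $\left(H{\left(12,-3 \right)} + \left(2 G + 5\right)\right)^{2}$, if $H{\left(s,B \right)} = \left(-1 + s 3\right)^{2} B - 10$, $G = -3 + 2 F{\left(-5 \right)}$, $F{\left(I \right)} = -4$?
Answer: $13704804$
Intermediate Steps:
$G = -11$ ($G = -3 + 2 \left(-4\right) = -3 - 8 = -11$)
$H{\left(s,B \right)} = -10 + B \left(-1 + 3 s\right)^{2}$ ($H{\left(s,B \right)} = \left(-1 + 3 s\right)^{2} B - 10 = B \left(-1 + 3 s\right)^{2} - 10 = -10 + B \left(-1 + 3 s\right)^{2}$)
$\left(H{\left(12,-3 \right)} + \left(2 G + 5\right)\right)^{2} = \left(\left(-10 - 3 \left(-1 + 3 \cdot 12\right)^{2}\right) + \left(2 \left(-11\right) + 5\right)\right)^{2} = \left(\left(-10 - 3 \left(-1 + 36\right)^{2}\right) + \left(-22 + 5\right)\right)^{2} = \left(\left(-10 - 3 \cdot 35^{2}\right) - 17\right)^{2} = \left(\left(-10 - 3675\right) - 17\right)^{2} = \left(-3685 - 17\right)^{2} = \left(-3702\right)^{2} = 13704804$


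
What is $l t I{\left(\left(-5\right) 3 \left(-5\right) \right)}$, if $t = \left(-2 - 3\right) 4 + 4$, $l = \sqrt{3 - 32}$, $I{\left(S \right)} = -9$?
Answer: $144 i \sqrt{29} \approx 775.46 i$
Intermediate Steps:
$l = i \sqrt{29}$ ($l = \sqrt{-29} = i \sqrt{29} \approx 5.3852 i$)
$t = -16$ ($t = \left(-2 - 3\right) 4 + 4 = \left(-5\right) 4 + 4 = -20 + 4 = -16$)
$l t I{\left(\left(-5\right) 3 \left(-5\right) \right)} = i \sqrt{29} \left(-16\right) \left(-9\right) = - 16 i \sqrt{29} \left(-9\right) = 144 i \sqrt{29}$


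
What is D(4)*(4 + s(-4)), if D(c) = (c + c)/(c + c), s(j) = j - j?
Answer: 4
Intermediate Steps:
s(j) = 0
D(c) = 1 (D(c) = (2*c)/((2*c)) = (2*c)*(1/(2*c)) = 1)
D(4)*(4 + s(-4)) = 1*(4 + 0) = 1*4 = 4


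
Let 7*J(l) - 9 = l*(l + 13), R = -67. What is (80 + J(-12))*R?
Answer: -37319/7 ≈ -5331.3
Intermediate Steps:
J(l) = 9/7 + l*(13 + l)/7 (J(l) = 9/7 + (l*(l + 13))/7 = 9/7 + (l*(13 + l))/7 = 9/7 + l*(13 + l)/7)
(80 + J(-12))*R = (80 + (9/7 + (⅐)*(-12)² + (13/7)*(-12)))*(-67) = (80 + (9/7 + (⅐)*144 - 156/7))*(-67) = (80 + (9/7 + 144/7 - 156/7))*(-67) = (80 - 3/7)*(-67) = (557/7)*(-67) = -37319/7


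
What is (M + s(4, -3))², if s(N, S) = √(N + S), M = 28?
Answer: 841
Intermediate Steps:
(M + s(4, -3))² = (28 + √(4 - 3))² = (28 + √1)² = (28 + 1)² = 29² = 841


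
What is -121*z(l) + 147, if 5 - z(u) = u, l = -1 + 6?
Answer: 147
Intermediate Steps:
l = 5
z(u) = 5 - u
-121*z(l) + 147 = -121*(5 - 1*5) + 147 = -121*(5 - 5) + 147 = -121*0 + 147 = 0 + 147 = 147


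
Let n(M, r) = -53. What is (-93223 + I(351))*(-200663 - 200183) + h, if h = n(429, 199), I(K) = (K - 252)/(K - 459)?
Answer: 224210604283/6 ≈ 3.7368e+10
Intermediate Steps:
I(K) = (-252 + K)/(-459 + K)
h = -53
(-93223 + I(351))*(-200663 - 200183) + h = (-93223 + (-252 + 351)/(-459 + 351))*(-200663 - 200183) - 53 = (-93223 + 99/(-108))*(-400846) - 53 = (-93223 - 1/108*99)*(-400846) - 53 = (-93223 - 11/12)*(-400846) - 53 = -1118687/12*(-400846) - 53 = 224210604601/6 - 53 = 224210604283/6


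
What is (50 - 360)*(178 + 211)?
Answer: -120590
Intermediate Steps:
(50 - 360)*(178 + 211) = -310*389 = -120590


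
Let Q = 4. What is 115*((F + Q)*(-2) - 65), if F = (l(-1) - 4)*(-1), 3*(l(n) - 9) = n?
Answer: -21965/3 ≈ -7321.7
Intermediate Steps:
l(n) = 9 + n/3
F = -14/3 (F = ((9 + (⅓)*(-1)) - 4)*(-1) = ((9 - ⅓) - 4)*(-1) = (26/3 - 4)*(-1) = (14/3)*(-1) = -14/3 ≈ -4.6667)
115*((F + Q)*(-2) - 65) = 115*((-14/3 + 4)*(-2) - 65) = 115*(-⅔*(-2) - 65) = 115*(4/3 - 65) = 115*(-191/3) = -21965/3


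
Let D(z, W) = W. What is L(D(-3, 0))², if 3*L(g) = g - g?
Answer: 0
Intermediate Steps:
L(g) = 0 (L(g) = (g - g)/3 = (⅓)*0 = 0)
L(D(-3, 0))² = 0² = 0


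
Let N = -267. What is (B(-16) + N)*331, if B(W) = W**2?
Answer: -3641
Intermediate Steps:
(B(-16) + N)*331 = ((-16)**2 - 267)*331 = (256 - 267)*331 = -11*331 = -3641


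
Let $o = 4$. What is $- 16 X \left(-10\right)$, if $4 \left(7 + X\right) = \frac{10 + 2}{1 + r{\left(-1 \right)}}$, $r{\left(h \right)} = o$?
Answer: $-1024$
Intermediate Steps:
$r{\left(h \right)} = 4$
$X = - \frac{32}{5}$ ($X = -7 + \frac{\left(10 + 2\right) \frac{1}{1 + 4}}{4} = -7 + \frac{12 \cdot \frac{1}{5}}{4} = -7 + \frac{1}{4} \cdot \frac{12}{5} = -7 + \frac{3}{5} = - \frac{32}{5} \approx -6.4$)
$- 16 X \left(-10\right) = \left(-16\right) \left(- \frac{32}{5}\right) \left(-10\right) = \frac{512}{5} \left(-10\right) = -1024$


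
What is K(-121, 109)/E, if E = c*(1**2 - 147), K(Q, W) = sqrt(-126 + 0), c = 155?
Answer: -3*I*sqrt(14)/22630 ≈ -0.00049602*I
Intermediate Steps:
K(Q, W) = 3*I*sqrt(14) (K(Q, W) = sqrt(-126) = 3*I*sqrt(14))
E = -22630 (E = 155*(1**2 - 147) = 155*(1 - 147) = 155*(-146) = -22630)
K(-121, 109)/E = (3*I*sqrt(14))/(-22630) = (3*I*sqrt(14))*(-1/22630) = -3*I*sqrt(14)/22630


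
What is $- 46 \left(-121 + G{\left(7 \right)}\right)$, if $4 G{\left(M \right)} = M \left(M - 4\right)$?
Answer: $\frac{10649}{2} \approx 5324.5$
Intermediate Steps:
$G{\left(M \right)} = \frac{M \left(-4 + M\right)}{4}$ ($G{\left(M \right)} = \frac{M \left(M - 4\right)}{4} = \frac{M \left(-4 + M\right)}{4}$)
$- 46 \left(-121 + G{\left(7 \right)}\right) = - 46 \left(-121 + \frac{1}{4} \cdot 7 \left(-4 + 7\right)\right) = - 46 \left(-121 + \frac{1}{4} \cdot 7 \cdot 3\right) = - 46 \left(-121 + \frac{21}{4}\right) = \left(-46\right) \left(- \frac{463}{4}\right) = \frac{10649}{2}$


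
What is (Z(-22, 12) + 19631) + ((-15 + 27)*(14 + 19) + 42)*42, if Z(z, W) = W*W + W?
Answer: 38183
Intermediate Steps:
Z(z, W) = W + W² (Z(z, W) = W² + W = W + W²)
(Z(-22, 12) + 19631) + ((-15 + 27)*(14 + 19) + 42)*42 = (12*(1 + 12) + 19631) + ((-15 + 27)*(14 + 19) + 42)*42 = (12*13 + 19631) + (12*33 + 42)*42 = (156 + 19631) + (396 + 42)*42 = 19787 + 438*42 = 19787 + 18396 = 38183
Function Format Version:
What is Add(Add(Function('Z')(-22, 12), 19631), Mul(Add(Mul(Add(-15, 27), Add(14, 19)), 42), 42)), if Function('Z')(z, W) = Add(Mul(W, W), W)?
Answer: 38183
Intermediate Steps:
Function('Z')(z, W) = Add(W, Pow(W, 2)) (Function('Z')(z, W) = Add(Pow(W, 2), W) = Add(W, Pow(W, 2)))
Add(Add(Function('Z')(-22, 12), 19631), Mul(Add(Mul(Add(-15, 27), Add(14, 19)), 42), 42)) = Add(Add(Mul(12, Add(1, 12)), 19631), Mul(Add(Mul(Add(-15, 27), Add(14, 19)), 42), 42)) = Add(Add(Mul(12, 13), 19631), Mul(Add(Mul(12, 33), 42), 42)) = Add(Add(156, 19631), Mul(Add(396, 42), 42)) = Add(19787, Mul(438, 42)) = Add(19787, 18396) = 38183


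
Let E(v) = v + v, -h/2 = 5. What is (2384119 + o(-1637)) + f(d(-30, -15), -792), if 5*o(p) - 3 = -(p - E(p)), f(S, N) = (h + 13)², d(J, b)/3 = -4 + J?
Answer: 11919006/5 ≈ 2.3838e+6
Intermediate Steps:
h = -10 (h = -2*5 = -10)
E(v) = 2*v
d(J, b) = -12 + 3*J (d(J, b) = 3*(-4 + J) = -12 + 3*J)
f(S, N) = 9 (f(S, N) = (-10 + 13)² = 3² = 9)
o(p) = ⅗ + p/5 (o(p) = ⅗ + (-(p - 2*p))/5 = ⅗ + (-(-1)*p)/5 = ⅗ + p/5)
(2384119 + o(-1637)) + f(d(-30, -15), -792) = (2384119 + (⅗ + (⅕)*(-1637))) + 9 = (2384119 + (⅗ - 1637/5)) + 9 = (2384119 - 1634/5) + 9 = 11918961/5 + 9 = 11919006/5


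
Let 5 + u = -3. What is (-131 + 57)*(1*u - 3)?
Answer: 814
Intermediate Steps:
u = -8 (u = -5 - 3 = -8)
(-131 + 57)*(1*u - 3) = (-131 + 57)*(1*(-8) - 3) = -74*(-8 - 3) = -74*(-11) = 814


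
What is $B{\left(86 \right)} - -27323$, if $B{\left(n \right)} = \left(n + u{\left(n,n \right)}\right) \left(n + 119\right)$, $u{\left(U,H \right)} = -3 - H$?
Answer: $26708$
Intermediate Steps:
$B{\left(n \right)} = -357 - 3 n$ ($B{\left(n \right)} = \left(n - \left(3 + n\right)\right) \left(n + 119\right) = - 3 \left(119 + n\right) = -357 - 3 n$)
$B{\left(86 \right)} - -27323 = \left(-357 - 258\right) - -27323 = \left(-357 - 258\right) + 27323 = -615 + 27323 = 26708$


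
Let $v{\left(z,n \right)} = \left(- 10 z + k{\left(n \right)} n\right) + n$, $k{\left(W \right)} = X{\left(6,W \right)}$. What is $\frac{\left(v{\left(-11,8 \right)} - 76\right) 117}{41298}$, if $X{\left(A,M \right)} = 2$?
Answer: $\frac{1131}{6883} \approx 0.16432$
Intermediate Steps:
$k{\left(W \right)} = 2$
$v{\left(z,n \right)} = - 10 z + 3 n$ ($v{\left(z,n \right)} = \left(- 10 z + 2 n\right) + n = - 10 z + 3 n$)
$\frac{\left(v{\left(-11,8 \right)} - 76\right) 117}{41298} = \frac{\left(\left(\left(-10\right) \left(-11\right) + 3 \cdot 8\right) - 76\right) 117}{41298} = \left(\left(110 + 24\right) - 76\right) 117 \cdot \frac{1}{41298} = \left(134 - 76\right) 117 \cdot \frac{1}{41298} = 58 \cdot 117 \cdot \frac{1}{41298} = 6786 \cdot \frac{1}{41298} = \frac{1131}{6883}$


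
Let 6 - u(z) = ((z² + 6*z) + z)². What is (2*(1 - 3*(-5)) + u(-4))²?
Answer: 11236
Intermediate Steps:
u(z) = 6 - (z² + 7*z)² (u(z) = 6 - ((z² + 6*z) + z)² = 6 - (z² + 7*z)²)
(2*(1 - 3*(-5)) + u(-4))² = (2*(1 - 3*(-5)) + (6 - 1*(-4)²*(7 - 4)²))² = (2*(1 + 15) + (6 - 1*16*3²))² = (2*16 + (6 - 1*16*9))² = (32 + (6 - 144))² = (32 - 138)² = (-106)² = 11236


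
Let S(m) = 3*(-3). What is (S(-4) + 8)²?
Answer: 1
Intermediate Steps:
S(m) = -9
(S(-4) + 8)² = (-9 + 8)² = (-1)² = 1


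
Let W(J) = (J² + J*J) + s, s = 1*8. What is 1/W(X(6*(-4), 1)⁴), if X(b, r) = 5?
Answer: 1/781258 ≈ 1.2800e-6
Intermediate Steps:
s = 8
W(J) = 8 + 2*J² (W(J) = (J² + J*J) + 8 = (J² + J²) + 8 = 2*J² + 8 = 8 + 2*J²)
1/W(X(6*(-4), 1)⁴) = 1/(8 + 2*(5⁴)²) = 1/(8 + 2*625²) = 1/(8 + 2*390625) = 1/(8 + 781250) = 1/781258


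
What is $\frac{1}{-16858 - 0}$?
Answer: $- \frac{1}{16858} \approx -5.9319 \cdot 10^{-5}$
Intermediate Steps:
$\frac{1}{-16858 - 0} = \frac{1}{-16858 + 0} = \frac{1}{-16858} = - \frac{1}{16858}$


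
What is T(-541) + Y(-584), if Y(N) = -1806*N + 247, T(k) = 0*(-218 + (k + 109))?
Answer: 1054951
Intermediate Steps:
T(k) = 0 (T(k) = 0*(-218 + (109 + k)) = 0*(-109 + k) = 0)
Y(N) = 247 - 1806*N
T(-541) + Y(-584) = 0 + (247 - 1806*(-584)) = 0 + (247 + 1054704) = 0 + 1054951 = 1054951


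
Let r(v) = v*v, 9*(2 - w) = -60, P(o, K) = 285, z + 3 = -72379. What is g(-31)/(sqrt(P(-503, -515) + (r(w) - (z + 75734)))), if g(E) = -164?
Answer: 492*I*sqrt(26927)/26927 ≈ 2.9983*I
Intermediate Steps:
z = -72382 (z = -3 - 72379 = -72382)
w = 26/3 (w = 2 - 1/9*(-60) = 2 + 20/3 = 26/3 ≈ 8.6667)
r(v) = v**2
g(-31)/(sqrt(P(-503, -515) + (r(w) - (z + 75734)))) = -164/sqrt(285 + ((26/3)**2 - (-72382 + 75734))) = -164/sqrt(285 + (676/9 - 1*3352)) = -164/sqrt(285 + (676/9 - 3352)) = -164/sqrt(285 - 29492/9) = -164*(-3*I*sqrt(26927)/26927) = -(-492)*I*sqrt(26927)/26927 = 492*I*sqrt(26927)/26927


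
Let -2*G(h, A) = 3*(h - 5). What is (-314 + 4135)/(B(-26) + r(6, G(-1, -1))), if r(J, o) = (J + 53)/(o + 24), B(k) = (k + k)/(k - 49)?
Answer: 3152325/2047 ≈ 1540.0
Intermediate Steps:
G(h, A) = 15/2 - 3*h/2 (G(h, A) = -3*(h - 5)/2 = -3*(-5 + h)/2 = -(-15 + 3*h)/2 = 15/2 - 3*h/2)
B(k) = 2*k/(-49 + k) (B(k) = (2*k)/(-49 + k) = 2*k/(-49 + k))
r(J, o) = (53 + J)/(24 + o)
(-314 + 4135)/(B(-26) + r(6, G(-1, -1))) = (-314 + 4135)/(2*(-26)/(-49 - 26) + (53 + 6)/(24 + (15/2 - 3/2*(-1)))) = 3821/(2*(-26)/(-75) + 59/(24 + (15/2 + 3/2))) = 3821/(2*(-26)*(-1/75) + 59/(24 + 9)) = 3821/(52/75 + 59/33) = 3821/(2047/825) = 3821*(825/2047) = 3152325/2047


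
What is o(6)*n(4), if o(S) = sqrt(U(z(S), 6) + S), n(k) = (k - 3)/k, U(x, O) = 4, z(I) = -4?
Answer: sqrt(10)/4 ≈ 0.79057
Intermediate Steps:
n(k) = (-3 + k)/k
o(S) = sqrt(4 + S)
o(6)*n(4) = sqrt(4 + 6)*((-3 + 4)/4) = sqrt(10)*((1/4)*1) = sqrt(10)*(1/4) = sqrt(10)/4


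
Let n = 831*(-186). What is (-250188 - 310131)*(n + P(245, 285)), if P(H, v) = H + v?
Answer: 86309297484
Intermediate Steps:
n = -154566
(-250188 - 310131)*(n + P(245, 285)) = (-250188 - 310131)*(-154566 + (245 + 285)) = -560319*(-154566 + 530) = -560319*(-154036) = 86309297484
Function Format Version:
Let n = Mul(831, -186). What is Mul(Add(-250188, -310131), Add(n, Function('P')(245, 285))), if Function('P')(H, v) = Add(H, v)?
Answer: 86309297484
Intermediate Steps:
n = -154566
Mul(Add(-250188, -310131), Add(n, Function('P')(245, 285))) = Mul(Add(-250188, -310131), Add(-154566, Add(245, 285))) = Mul(-560319, Add(-154566, 530)) = Mul(-560319, -154036) = 86309297484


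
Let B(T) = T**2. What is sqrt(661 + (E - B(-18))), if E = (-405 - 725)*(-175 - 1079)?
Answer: sqrt(1417357) ≈ 1190.5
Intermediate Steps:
E = 1417020 (E = -1130*(-1254) = 1417020)
sqrt(661 + (E - B(-18))) = sqrt(661 + (1417020 - 1*(-18)**2)) = sqrt(661 + (1417020 - 1*324)) = sqrt(661 + (1417020 - 324)) = sqrt(661 + 1416696) = sqrt(1417357)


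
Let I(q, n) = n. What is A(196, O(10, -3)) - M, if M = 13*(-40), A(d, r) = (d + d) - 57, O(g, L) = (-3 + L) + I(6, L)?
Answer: 855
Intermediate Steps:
O(g, L) = -3 + 2*L (O(g, L) = (-3 + L) + L = -3 + 2*L)
A(d, r) = -57 + 2*d (A(d, r) = 2*d - 57 = -57 + 2*d)
M = -520
A(196, O(10, -3)) - M = (-57 + 2*196) - 1*(-520) = (-57 + 392) + 520 = 335 + 520 = 855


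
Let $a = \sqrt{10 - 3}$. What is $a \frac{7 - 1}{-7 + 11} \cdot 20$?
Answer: $30 \sqrt{7} \approx 79.373$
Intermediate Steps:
$a = \sqrt{7} \approx 2.6458$
$a \frac{7 - 1}{-7 + 11} \cdot 20 = \sqrt{7} \frac{7 - 1}{-7 + 11} \cdot 20 = \sqrt{7} \cdot \frac{6}{4} \cdot 20 = \sqrt{7} \cdot 6 \cdot \frac{1}{4} \cdot 20 = \sqrt{7} \cdot \frac{3}{2} \cdot 20 = \frac{3 \sqrt{7}}{2} \cdot 20 = 30 \sqrt{7}$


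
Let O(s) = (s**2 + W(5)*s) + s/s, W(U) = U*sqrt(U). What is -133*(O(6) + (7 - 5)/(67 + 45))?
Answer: -39387/8 - 3990*sqrt(5) ≈ -13845.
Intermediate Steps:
W(U) = U**(3/2)
O(s) = 1 + s**2 + 5*s*sqrt(5) (O(s) = (s**2 + 5**(3/2)*s) + s/s = (s**2 + (5*sqrt(5))*s) + 1 = (s**2 + 5*s*sqrt(5)) + 1 = 1 + s**2 + 5*s*sqrt(5))
-133*(O(6) + (7 - 5)/(67 + 45)) = -133*((1 + 6**2 + 5*6*sqrt(5)) + (7 - 5)/(67 + 45)) = -133*((1 + 36 + 30*sqrt(5)) + 2/112) = -133*((37 + 30*sqrt(5)) + 2*(1/112)) = -133*((37 + 30*sqrt(5)) + 1/56) = -133*(2073/56 + 30*sqrt(5)) = -39387/8 - 3990*sqrt(5)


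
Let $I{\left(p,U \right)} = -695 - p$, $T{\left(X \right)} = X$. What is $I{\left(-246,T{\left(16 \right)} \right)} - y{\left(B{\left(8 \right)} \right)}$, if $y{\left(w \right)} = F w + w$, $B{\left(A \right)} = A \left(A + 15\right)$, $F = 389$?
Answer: $-72209$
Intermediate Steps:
$B{\left(A \right)} = A \left(15 + A\right)$
$y{\left(w \right)} = 390 w$ ($y{\left(w \right)} = 389 w + w = 390 w$)
$I{\left(-246,T{\left(16 \right)} \right)} - y{\left(B{\left(8 \right)} \right)} = \left(-695 - -246\right) - 390 \cdot 8 \left(15 + 8\right) = \left(-695 + 246\right) - 390 \cdot 8 \cdot 23 = -449 - 390 \cdot 184 = -449 - 71760 = -72209$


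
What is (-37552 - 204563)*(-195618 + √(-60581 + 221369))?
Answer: 47362052070 - 484230*√40197 ≈ 4.7265e+10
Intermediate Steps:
(-37552 - 204563)*(-195618 + √(-60581 + 221369)) = -242115*(-195618 + √160788) = -242115*(-195618 + 2*√40197) = 47362052070 - 484230*√40197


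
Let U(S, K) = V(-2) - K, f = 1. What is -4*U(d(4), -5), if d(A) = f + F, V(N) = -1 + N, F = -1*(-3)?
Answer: -8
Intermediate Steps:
F = 3
d(A) = 4 (d(A) = 1 + 3 = 4)
U(S, K) = -3 - K (U(S, K) = (-1 - 2) - K = -3 - K)
-4*U(d(4), -5) = -4*(-3 - 1*(-5)) = -4*(-3 + 5) = -4*2 = -8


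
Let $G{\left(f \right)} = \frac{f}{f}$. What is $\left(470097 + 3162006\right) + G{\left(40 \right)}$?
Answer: $3632104$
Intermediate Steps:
$G{\left(f \right)} = 1$
$\left(470097 + 3162006\right) + G{\left(40 \right)} = \left(470097 + 3162006\right) + 1 = 3632103 + 1 = 3632104$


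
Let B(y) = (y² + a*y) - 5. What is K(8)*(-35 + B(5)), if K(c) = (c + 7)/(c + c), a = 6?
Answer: 225/16 ≈ 14.063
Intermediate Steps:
K(c) = (7 + c)/(2*c) (K(c) = (7 + c)/((2*c)) = (7 + c)*(1/(2*c)) = (7 + c)/(2*c))
B(y) = -5 + y² + 6*y (B(y) = (y² + 6*y) - 5 = -5 + y² + 6*y)
K(8)*(-35 + B(5)) = ((½)*(7 + 8)/8)*(-35 + (-5 + 5² + 6*5)) = ((½)*(⅛)*15)*(-35 + (-5 + 25 + 30)) = 15*(-35 + 50)/16 = (15/16)*15 = 225/16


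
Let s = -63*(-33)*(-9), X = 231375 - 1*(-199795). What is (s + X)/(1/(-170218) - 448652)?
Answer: -3052519394/3320375919 ≈ -0.91933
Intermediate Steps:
X = 431170 (X = 231375 + 199795 = 431170)
s = -18711 (s = 2079*(-9) = -18711)
(s + X)/(1/(-170218) - 448652) = (-18711 + 431170)/(1/(-170218) - 448652) = 412459/(-1/170218 - 448652) = 412459/(-76368646137/170218) = 412459*(-170218/76368646137) = -3052519394/3320375919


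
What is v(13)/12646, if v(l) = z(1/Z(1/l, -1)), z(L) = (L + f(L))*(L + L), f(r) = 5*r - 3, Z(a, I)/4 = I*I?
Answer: -3/50584 ≈ -5.9307e-5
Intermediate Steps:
Z(a, I) = 4*I² (Z(a, I) = 4*(I*I) = 4*I²)
f(r) = -3 + 5*r
z(L) = 2*L*(-3 + 6*L) (z(L) = (L + (-3 + 5*L))*(L + L) = (-3 + 6*L)*(2*L) = 2*L*(-3 + 6*L))
v(l) = -¾ (v(l) = 6*(-1 + 2/((4*(-1)²)))/((4*(-1)²)) = 6*(-1 + 2/((4*1)))/((4*1)) = 6*(-1 + 2/4)/4 = 6*(¼)*(-1 + 2*(¼)) = 6*(¼)*(-1 + ½) = 6*(¼)*(-½) = -¾)
v(13)/12646 = -¾/12646 = -¾*1/12646 = -3/50584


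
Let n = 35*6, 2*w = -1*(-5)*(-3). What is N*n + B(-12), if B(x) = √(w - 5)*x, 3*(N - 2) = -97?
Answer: -6370 - 30*I*√2 ≈ -6370.0 - 42.426*I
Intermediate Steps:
N = -91/3 (N = 2 + (⅓)*(-97) = 2 - 97/3 = -91/3 ≈ -30.333)
w = -15/2 (w = (-1*(-5)*(-3))/2 = (5*(-3))/2 = (½)*(-15) = -15/2 ≈ -7.5000)
B(x) = 5*I*x*√2/2 (B(x) = √(-15/2 - 5)*x = √(-25/2)*x = (5*I*√2/2)*x = 5*I*x*√2/2)
n = 210
N*n + B(-12) = -91/3*210 + (5/2)*I*(-12)*√2 = -6370 - 30*I*√2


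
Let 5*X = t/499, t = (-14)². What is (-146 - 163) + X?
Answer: -770759/2495 ≈ -308.92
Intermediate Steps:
t = 196
X = 196/2495 (X = (196/499)/5 = (196*(1/499))/5 = (⅕)*(196/499) = 196/2495 ≈ 0.078557)
(-146 - 163) + X = (-146 - 163) + 196/2495 = -309 + 196/2495 = -770759/2495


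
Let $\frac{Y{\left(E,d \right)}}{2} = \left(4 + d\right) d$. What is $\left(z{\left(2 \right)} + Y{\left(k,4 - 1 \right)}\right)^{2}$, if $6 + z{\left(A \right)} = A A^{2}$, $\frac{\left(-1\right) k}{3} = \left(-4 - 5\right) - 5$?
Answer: $1936$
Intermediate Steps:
$k = 42$ ($k = - 3 \left(\left(-4 - 5\right) - 5\right) = - 3 \left(-9 - 5\right) = \left(-3\right) \left(-14\right) = 42$)
$Y{\left(E,d \right)} = 2 d \left(4 + d\right)$ ($Y{\left(E,d \right)} = 2 \left(4 + d\right) d = 2 d \left(4 + d\right)$)
$z{\left(A \right)} = -6 + A^{3}$ ($z{\left(A \right)} = -6 + A A^{2} = -6 + A^{3}$)
$\left(z{\left(2 \right)} + Y{\left(k,4 - 1 \right)}\right)^{2} = \left(\left(-6 + 2^{3}\right) + 2 \left(4 - 1\right) \left(4 + \left(4 - 1\right)\right)\right)^{2} = \left(\left(-6 + 8\right) + 2 \left(4 - 1\right) \left(4 + \left(4 - 1\right)\right)\right)^{2} = \left(2 + 2 \cdot 3 \left(4 + 3\right)\right)^{2} = \left(2 + 2 \cdot 3 \cdot 7\right)^{2} = \left(2 + 42\right)^{2} = 44^{2} = 1936$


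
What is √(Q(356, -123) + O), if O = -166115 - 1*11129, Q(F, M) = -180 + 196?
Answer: 18*I*√547 ≈ 420.98*I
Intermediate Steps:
Q(F, M) = 16
O = -177244 (O = -166115 - 11129 = -177244)
√(Q(356, -123) + O) = √(16 - 177244) = √(-177228) = 18*I*√547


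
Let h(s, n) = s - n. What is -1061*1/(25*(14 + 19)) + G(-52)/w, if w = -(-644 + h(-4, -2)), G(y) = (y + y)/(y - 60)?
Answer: -9584959/7461300 ≈ -1.2846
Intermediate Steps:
G(y) = 2*y/(-60 + y) (G(y) = (2*y)/(-60 + y) = 2*y/(-60 + y))
w = 646 (w = -(-644 + (-4 - 1*(-2))) = -(-644 + (-4 + 2)) = -(-644 - 2) = -1*(-646) = 646)
-1061*1/(25*(14 + 19)) + G(-52)/w = -1061*1/(25*(14 + 19)) + (2*(-52)/(-60 - 52))/646 = -1061/(33*25) + (2*(-52)/(-112))*(1/646) = -1061/825 + (2*(-52)*(-1/112))*(1/646) = -1061*1/825 + (13/14)*(1/646) = -1061/825 + 13/9044 = -9584959/7461300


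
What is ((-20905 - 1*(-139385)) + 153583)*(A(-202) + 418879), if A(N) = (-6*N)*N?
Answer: 47353925465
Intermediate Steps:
A(N) = -6*N²
((-20905 - 1*(-139385)) + 153583)*(A(-202) + 418879) = ((-20905 - 1*(-139385)) + 153583)*(-6*(-202)² + 418879) = ((-20905 + 139385) + 153583)*(-6*40804 + 418879) = (118480 + 153583)*(-244824 + 418879) = 272063*174055 = 47353925465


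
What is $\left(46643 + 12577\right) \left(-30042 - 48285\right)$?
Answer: $-4638524940$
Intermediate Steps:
$\left(46643 + 12577\right) \left(-30042 - 48285\right) = 59220 \left(-78327\right) = -4638524940$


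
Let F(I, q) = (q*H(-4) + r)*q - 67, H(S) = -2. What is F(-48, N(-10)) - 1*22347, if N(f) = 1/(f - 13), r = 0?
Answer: -11857008/529 ≈ -22414.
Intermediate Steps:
N(f) = 1/(-13 + f)
F(I, q) = -67 - 2*q² (F(I, q) = (q*(-2) + 0)*q - 67 = (-2*q + 0)*q - 67 = (-2*q)*q - 67 = -2*q² - 67 = -67 - 2*q²)
F(-48, N(-10)) - 1*22347 = (-67 - 2/(-13 - 10)²) - 1*22347 = (-67 - 2*(1/(-23))²) - 22347 = (-67 - 2*(-1/23)²) - 22347 = (-67 - 2*1/529) - 22347 = (-67 - 2/529) - 22347 = -35445/529 - 22347 = -11857008/529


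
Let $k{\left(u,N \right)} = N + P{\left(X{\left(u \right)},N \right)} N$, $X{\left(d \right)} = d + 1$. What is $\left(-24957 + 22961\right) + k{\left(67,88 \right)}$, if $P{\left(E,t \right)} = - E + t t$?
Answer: $673580$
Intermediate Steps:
$X{\left(d \right)} = 1 + d$
$P{\left(E,t \right)} = t^{2} - E$ ($P{\left(E,t \right)} = - E + t^{2} = t^{2} - E$)
$k{\left(u,N \right)} = N + N \left(-1 + N^{2} - u\right)$ ($k{\left(u,N \right)} = N + \left(N^{2} - \left(1 + u\right)\right) N = N + \left(-1 + N^{2} - u\right) N = N + N \left(-1 + N^{2} - u\right)$)
$\left(-24957 + 22961\right) + k{\left(67,88 \right)} = \left(-24957 + 22961\right) + 88 \left(88^{2} - 67\right) = -1996 + 88 \left(7744 - 67\right) = -1996 + 88 \cdot 7677 = -1996 + 675576 = 673580$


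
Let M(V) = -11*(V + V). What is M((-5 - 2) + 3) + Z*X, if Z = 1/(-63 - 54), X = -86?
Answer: 10382/117 ≈ 88.735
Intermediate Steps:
M(V) = -22*V
Z = -1/117 (Z = 1/(-117) = -1/117 ≈ -0.0085470)
M((-5 - 2) + 3) + Z*X = -22*((-5 - 2) + 3) - 1/117*(-86) = -22*(-7 + 3) + 86/117 = -22*(-4) + 86/117 = 88 + 86/117 = 10382/117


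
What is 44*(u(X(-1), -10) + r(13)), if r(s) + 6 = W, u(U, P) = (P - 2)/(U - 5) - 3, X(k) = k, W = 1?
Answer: -264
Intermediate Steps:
u(U, P) = -3 + (-2 + P)/(-5 + U) (u(U, P) = (-2 + P)/(-5 + U) - 3 = -3 + (-2 + P)/(-5 + U))
r(s) = -5 (r(s) = -6 + 1 = -5)
44*(u(X(-1), -10) + r(13)) = 44*((13 - 10 - 3*(-1))/(-5 - 1) - 5) = 44*((13 - 10 + 3)/(-6) - 5) = 44*(-1/6*6 - 5) = 44*(-1 - 5) = 44*(-6) = -264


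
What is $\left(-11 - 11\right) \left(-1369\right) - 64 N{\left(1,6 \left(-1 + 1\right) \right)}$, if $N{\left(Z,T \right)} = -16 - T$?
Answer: $31142$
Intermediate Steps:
$\left(-11 - 11\right) \left(-1369\right) - 64 N{\left(1,6 \left(-1 + 1\right) \right)} = \left(-11 - 11\right) \left(-1369\right) - 64 \left(-16 - 6 \left(-1 + 1\right)\right) = \left(-22\right) \left(-1369\right) - 64 \left(-16 - 6 \cdot 0\right) = 30118 - 64 \left(-16 - 0\right) = 30118 - 64 \left(-16 + 0\right) = 30118 - -1024 = 30118 + 1024 = 31142$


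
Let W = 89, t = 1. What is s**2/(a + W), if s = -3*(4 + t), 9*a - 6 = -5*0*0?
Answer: 675/269 ≈ 2.5093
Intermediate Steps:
a = 2/3 (a = 2/3 + (-5*0*0)/9 = 2/3 + (0*0)/9 = 2/3 + (1/9)*0 = 2/3 + 0 = 2/3 ≈ 0.66667)
s = -15 (s = -3*(4 + 1) = -3*5 = -15)
s**2/(a + W) = (-15)**2/(2/3 + 89) = 225/(269/3) = (3/269)*225 = 675/269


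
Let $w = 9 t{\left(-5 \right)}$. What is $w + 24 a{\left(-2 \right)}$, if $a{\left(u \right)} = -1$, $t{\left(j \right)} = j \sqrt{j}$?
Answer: $-24 - 45 i \sqrt{5} \approx -24.0 - 100.62 i$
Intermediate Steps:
$t{\left(j \right)} = j^{\frac{3}{2}}$
$w = - 45 i \sqrt{5}$ ($w = 9 \left(-5\right)^{\frac{3}{2}} = 9 \left(- 5 i \sqrt{5}\right) = - 45 i \sqrt{5} \approx - 100.62 i$)
$w + 24 a{\left(-2 \right)} = - 45 i \sqrt{5} + 24 \left(-1\right) = - 45 i \sqrt{5} - 24 = -24 - 45 i \sqrt{5}$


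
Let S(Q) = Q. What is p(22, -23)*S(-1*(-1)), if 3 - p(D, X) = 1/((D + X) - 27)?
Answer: 85/28 ≈ 3.0357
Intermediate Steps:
p(D, X) = 3 - 1/(-27 + D + X) (p(D, X) = 3 - 1/((D + X) - 27) = 3 - 1/(-27 + D + X))
p(22, -23)*S(-1*(-1)) = ((-82 + 3*22 + 3*(-23))/(-27 + 22 - 23))*(-1*(-1)) = ((-82 + 66 - 69)/(-28))*1 = -1/28*(-85)*1 = (85/28)*1 = 85/28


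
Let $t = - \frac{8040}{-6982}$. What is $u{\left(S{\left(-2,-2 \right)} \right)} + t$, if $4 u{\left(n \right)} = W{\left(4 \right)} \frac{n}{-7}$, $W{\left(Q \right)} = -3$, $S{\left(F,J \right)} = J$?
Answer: $\frac{45807}{48874} \approx 0.93725$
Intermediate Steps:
$t = \frac{4020}{3491}$ ($t = \left(-8040\right) \left(- \frac{1}{6982}\right) = \frac{4020}{3491} \approx 1.1515$)
$u{\left(n \right)} = \frac{3 n}{28}$ ($u{\left(n \right)} = \frac{\left(-3\right) \frac{n}{-7}}{4} = \frac{\left(-3\right) n \left(- \frac{1}{7}\right)}{4} = \frac{\left(-3\right) \left(- \frac{n}{7}\right)}{4} = \frac{\frac{3}{7} n}{4} = \frac{3 n}{28}$)
$u{\left(S{\left(-2,-2 \right)} \right)} + t = \frac{3}{28} \left(-2\right) + \frac{4020}{3491} = - \frac{3}{14} + \frac{4020}{3491} = \frac{45807}{48874}$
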